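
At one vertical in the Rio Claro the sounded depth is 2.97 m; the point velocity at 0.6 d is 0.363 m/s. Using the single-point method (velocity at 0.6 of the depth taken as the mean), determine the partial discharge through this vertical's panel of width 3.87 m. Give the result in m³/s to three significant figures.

v̄ = v₀.₆ = 0.363 m/s
q = v̄ × d × w = 0.3630 × 2.97 × 3.87 = 4.172 m³/s

4.17 m³/s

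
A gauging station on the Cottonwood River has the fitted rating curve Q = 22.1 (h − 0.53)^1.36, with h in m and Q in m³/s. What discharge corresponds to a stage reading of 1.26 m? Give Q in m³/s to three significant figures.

Q = 22.1 × (1.26 − 0.53)^1.36 = 22.1 × 0.73^1.36 = 14.40 m³/s

14.4 m³/s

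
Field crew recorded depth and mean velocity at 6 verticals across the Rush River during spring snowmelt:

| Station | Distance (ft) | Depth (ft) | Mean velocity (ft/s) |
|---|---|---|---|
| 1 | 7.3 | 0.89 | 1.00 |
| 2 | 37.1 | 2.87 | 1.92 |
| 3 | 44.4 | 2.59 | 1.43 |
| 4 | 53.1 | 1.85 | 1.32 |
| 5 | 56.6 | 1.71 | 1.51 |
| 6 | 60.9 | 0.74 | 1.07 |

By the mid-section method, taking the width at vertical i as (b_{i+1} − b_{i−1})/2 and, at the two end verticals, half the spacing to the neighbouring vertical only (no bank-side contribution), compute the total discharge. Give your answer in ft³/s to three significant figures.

w_1 = (37.1 − 7.3)/2 = 14.9 ft; q_1 = 1.00 × 0.89 × 14.9 = 13.26 ft³/s
w_2 = (44.4 − 7.3)/2 = 18.55 ft; q_2 = 1.92 × 2.87 × 18.55 = 102.2 ft³/s
w_3 = (53.1 − 37.1)/2 = 8 ft; q_3 = 1.43 × 2.59 × 8 = 29.63 ft³/s
w_4 = (56.6 − 44.4)/2 = 6.1 ft; q_4 = 1.32 × 1.85 × 6.1 = 14.90 ft³/s
w_5 = (60.9 − 53.1)/2 = 3.9 ft; q_5 = 1.51 × 1.71 × 3.9 = 10.07 ft³/s
w_6 = (60.9 − 56.6)/2 = 2.15 ft; q_6 = 1.07 × 0.74 × 2.15 = 1.702 ft³/s
Q = Σ qᵢ = 171.8 ft³/s

172 ft³/s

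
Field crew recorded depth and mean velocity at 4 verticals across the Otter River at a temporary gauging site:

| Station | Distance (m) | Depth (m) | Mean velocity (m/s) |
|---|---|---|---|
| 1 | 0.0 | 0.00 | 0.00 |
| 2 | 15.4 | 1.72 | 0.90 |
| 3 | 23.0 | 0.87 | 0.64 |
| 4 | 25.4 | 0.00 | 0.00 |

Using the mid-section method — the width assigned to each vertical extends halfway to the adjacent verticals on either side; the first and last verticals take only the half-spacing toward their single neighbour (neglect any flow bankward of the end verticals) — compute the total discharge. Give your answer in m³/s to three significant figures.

w_2 = (23.0 − 0.0)/2 = 11.5 m; q_2 = 0.90 × 1.72 × 11.5 = 17.80 m³/s
w_3 = (25.4 − 15.4)/2 = 5 m; q_3 = 0.64 × 0.87 × 5 = 2.784 m³/s
Stations 1, 4 contribute zero (depth or velocity is 0).
Q = Σ qᵢ = 20.59 m³/s

20.6 m³/s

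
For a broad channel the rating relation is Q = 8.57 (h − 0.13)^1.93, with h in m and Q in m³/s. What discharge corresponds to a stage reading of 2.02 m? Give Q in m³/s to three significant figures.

Q = 8.57 × (2.02 − 0.13)^1.93 = 8.57 × 1.89^1.93 = 29.28 m³/s

29.3 m³/s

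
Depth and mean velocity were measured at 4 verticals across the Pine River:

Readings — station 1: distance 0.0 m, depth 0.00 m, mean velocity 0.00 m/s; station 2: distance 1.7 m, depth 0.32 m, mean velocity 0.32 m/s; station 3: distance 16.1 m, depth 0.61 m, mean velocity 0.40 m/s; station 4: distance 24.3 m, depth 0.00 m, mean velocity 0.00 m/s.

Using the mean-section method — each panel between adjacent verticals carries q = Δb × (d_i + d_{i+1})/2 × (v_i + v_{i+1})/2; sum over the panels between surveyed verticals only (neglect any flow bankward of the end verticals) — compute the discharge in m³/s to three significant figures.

Panel 1-2: Δb = 1.7 m, d̄ = (0.00+0.32)/2 = 0.16, v̄ = (0.00+0.32)/2 = 0.16 → q = 1.7×0.16×0.16 = 0.04352 m³/s
Panel 2-3: Δb = 14.4 m, d̄ = (0.32+0.61)/2 = 0.465, v̄ = (0.32+0.40)/2 = 0.36 → q = 14.4×0.465×0.36 = 2.411 m³/s
Panel 3-4: Δb = 8.2 m, d̄ = (0.61+0.00)/2 = 0.305, v̄ = (0.40+0.00)/2 = 0.2 → q = 8.2×0.305×0.2 = 0.5002 m³/s
Q = Σ q = 2.954 m³/s

2.95 m³/s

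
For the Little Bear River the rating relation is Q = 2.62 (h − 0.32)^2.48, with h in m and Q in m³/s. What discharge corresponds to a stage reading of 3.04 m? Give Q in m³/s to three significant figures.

31.3 m³/s

Q = 2.62 × (3.04 − 0.32)^2.48 = 2.62 × 2.72^2.48 = 31.34 m³/s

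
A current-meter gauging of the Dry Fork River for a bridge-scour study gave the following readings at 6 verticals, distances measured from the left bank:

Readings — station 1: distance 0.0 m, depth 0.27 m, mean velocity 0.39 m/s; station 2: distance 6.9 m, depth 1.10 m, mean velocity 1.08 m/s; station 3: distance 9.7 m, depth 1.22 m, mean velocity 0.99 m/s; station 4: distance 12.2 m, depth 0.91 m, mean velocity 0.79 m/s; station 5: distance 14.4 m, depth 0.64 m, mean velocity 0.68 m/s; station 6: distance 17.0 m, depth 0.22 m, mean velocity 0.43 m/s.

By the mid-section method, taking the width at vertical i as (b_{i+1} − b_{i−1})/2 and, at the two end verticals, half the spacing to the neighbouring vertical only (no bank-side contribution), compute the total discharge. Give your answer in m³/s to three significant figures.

12.2 m³/s

w_1 = (6.9 − 0.0)/2 = 3.45 m; q_1 = 0.39 × 0.27 × 3.45 = 0.3633 m³/s
w_2 = (9.7 − 0.0)/2 = 4.85 m; q_2 = 1.08 × 1.10 × 4.85 = 5.762 m³/s
w_3 = (12.2 − 6.9)/2 = 2.65 m; q_3 = 0.99 × 1.22 × 2.65 = 3.201 m³/s
w_4 = (14.4 − 9.7)/2 = 2.35 m; q_4 = 0.79 × 0.91 × 2.35 = 1.689 m³/s
w_5 = (17.0 − 12.2)/2 = 2.4 m; q_5 = 0.68 × 0.64 × 2.4 = 1.044 m³/s
w_6 = (17.0 − 14.4)/2 = 1.3 m; q_6 = 0.43 × 0.22 × 1.3 = 0.1230 m³/s
Q = Σ qᵢ = 12.18 m³/s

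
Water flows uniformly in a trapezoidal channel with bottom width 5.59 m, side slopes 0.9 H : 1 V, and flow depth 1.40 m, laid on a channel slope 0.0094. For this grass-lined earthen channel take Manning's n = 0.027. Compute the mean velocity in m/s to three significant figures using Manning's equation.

3.65 m/s

A = (b + z·y)·y = (5.59 + 0.9×1.40)×1.40 = 9.590 m²
P = b + 2y√(1+z²) = 5.59 + 2×1.40×√(1+0.9²) = 9.357 m
R = A/P = 9.590/9.357 = 1.025 m
Q = (1/n)·A·R^(2/3)·S^(1/2) = (1/0.027) × 9.590 × 1.025^(2/3) × 0.0094^(1/2) = 35.01 m³/s
V = Q/A = 35.01/9.590 = 3.650 m/s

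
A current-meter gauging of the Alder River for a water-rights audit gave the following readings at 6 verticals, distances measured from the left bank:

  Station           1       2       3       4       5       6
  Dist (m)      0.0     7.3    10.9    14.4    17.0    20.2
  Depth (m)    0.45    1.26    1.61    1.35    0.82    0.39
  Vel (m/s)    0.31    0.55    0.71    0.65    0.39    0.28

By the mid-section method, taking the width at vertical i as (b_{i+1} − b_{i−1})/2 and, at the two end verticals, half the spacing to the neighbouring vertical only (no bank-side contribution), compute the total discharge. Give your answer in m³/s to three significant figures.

w_1 = (7.3 − 0.0)/2 = 3.65 m; q_1 = 0.31 × 0.45 × 3.65 = 0.5092 m³/s
w_2 = (10.9 − 0.0)/2 = 5.45 m; q_2 = 0.55 × 1.26 × 5.45 = 3.777 m³/s
w_3 = (14.4 − 7.3)/2 = 3.55 m; q_3 = 0.71 × 1.61 × 3.55 = 4.058 m³/s
w_4 = (17.0 − 10.9)/2 = 3.05 m; q_4 = 0.65 × 1.35 × 3.05 = 2.676 m³/s
w_5 = (20.2 − 14.4)/2 = 2.9 m; q_5 = 0.39 × 0.82 × 2.9 = 0.9274 m³/s
w_6 = (20.2 − 17.0)/2 = 1.6 m; q_6 = 0.28 × 0.39 × 1.6 = 0.1747 m³/s
Q = Σ qᵢ = 12.12 m³/s

12.1 m³/s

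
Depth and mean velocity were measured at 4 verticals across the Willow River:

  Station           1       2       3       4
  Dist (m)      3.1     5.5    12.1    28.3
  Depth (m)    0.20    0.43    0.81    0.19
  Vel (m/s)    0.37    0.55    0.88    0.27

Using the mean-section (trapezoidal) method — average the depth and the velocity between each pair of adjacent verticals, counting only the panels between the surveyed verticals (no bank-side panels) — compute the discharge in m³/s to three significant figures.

7.93 m³/s

Panel 1-2: Δb = 2.4 m, d̄ = (0.20+0.43)/2 = 0.315, v̄ = (0.37+0.55)/2 = 0.46 → q = 2.4×0.315×0.46 = 0.3478 m³/s
Panel 2-3: Δb = 6.6 m, d̄ = (0.43+0.81)/2 = 0.62, v̄ = (0.55+0.88)/2 = 0.715 → q = 6.6×0.62×0.715 = 2.926 m³/s
Panel 3-4: Δb = 16.2 m, d̄ = (0.81+0.19)/2 = 0.5, v̄ = (0.88+0.27)/2 = 0.575 → q = 16.2×0.5×0.575 = 4.658 m³/s
Q = Σ q = 7.931 m³/s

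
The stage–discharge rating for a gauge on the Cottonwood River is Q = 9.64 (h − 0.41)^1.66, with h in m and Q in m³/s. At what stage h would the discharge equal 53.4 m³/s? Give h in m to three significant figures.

3.21 m

h − h₀ = (Q/C)^(1/b) = (53.4/9.64)^(1/1.66) = 2.805 m
h = 0.41 + 2.805 = 3.215 m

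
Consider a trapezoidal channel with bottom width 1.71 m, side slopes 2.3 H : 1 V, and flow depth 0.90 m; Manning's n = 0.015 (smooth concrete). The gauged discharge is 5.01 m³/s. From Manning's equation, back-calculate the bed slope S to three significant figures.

A = (b + z·y)·y = (1.71 + 2.3×0.90)×0.90 = 3.402 m²
P = b + 2y√(1+z²) = 1.71 + 2×0.90×√(1+2.3²) = 6.224 m
R = A/P = 3.402/6.224 = 0.5466 m
S = (Q·n / (1·A·R^(2/3)))² = (5.01×0.015 / (1×3.402×0.6685))² = 0.001092

0.00109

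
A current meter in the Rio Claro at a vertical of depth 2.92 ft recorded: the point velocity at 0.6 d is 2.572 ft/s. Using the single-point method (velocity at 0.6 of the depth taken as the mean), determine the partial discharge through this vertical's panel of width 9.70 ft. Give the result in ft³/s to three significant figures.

v̄ = v₀.₆ = 2.572 ft/s
q = v̄ × d × w = 2.572 × 2.92 × 9.70 = 72.85 ft³/s

72.8 ft³/s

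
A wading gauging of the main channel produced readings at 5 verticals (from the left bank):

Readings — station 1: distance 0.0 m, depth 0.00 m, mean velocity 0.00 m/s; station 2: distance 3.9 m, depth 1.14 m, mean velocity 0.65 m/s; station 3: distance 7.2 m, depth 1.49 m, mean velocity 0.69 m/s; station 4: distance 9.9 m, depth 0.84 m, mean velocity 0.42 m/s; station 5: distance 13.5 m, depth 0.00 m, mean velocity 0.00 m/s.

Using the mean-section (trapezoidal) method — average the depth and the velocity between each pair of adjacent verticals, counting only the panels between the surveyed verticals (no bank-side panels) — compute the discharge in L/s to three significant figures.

Panel 1-2: Δb = 3.9 m, d̄ = (0.00+1.14)/2 = 0.57, v̄ = (0.00+0.65)/2 = 0.325 → q = 3.9×0.57×0.325 = 0.7225 m³/s
Panel 2-3: Δb = 3.3 m, d̄ = (1.14+1.49)/2 = 1.315, v̄ = (0.65+0.69)/2 = 0.67 → q = 3.3×1.315×0.67 = 2.907 m³/s
Panel 3-4: Δb = 2.7 m, d̄ = (1.49+0.84)/2 = 1.165, v̄ = (0.69+0.42)/2 = 0.555 → q = 2.7×1.165×0.555 = 1.746 m³/s
Panel 4-5: Δb = 3.6 m, d̄ = (0.84+0.00)/2 = 0.42, v̄ = (0.42+0.00)/2 = 0.21 → q = 3.6×0.42×0.21 = 0.3175 m³/s
Q = Σ q = 5.693 m³/s
= 5.693 × 1000 = 5693 L/s

5690 L/s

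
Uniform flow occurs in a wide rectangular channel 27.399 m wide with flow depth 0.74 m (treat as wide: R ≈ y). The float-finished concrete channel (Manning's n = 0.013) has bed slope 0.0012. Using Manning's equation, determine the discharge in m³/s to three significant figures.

A = b·y = 27.399 × 0.74 = 20.28 m²
Wide channel: R ≈ y = 0.74 m
Q = (1/n)·A·R^(2/3)·S^(1/2) = (1/0.013) × 20.28 × 0.7400^(2/3) × 0.0012^(1/2) = 44.20 m³/s

44.2 m³/s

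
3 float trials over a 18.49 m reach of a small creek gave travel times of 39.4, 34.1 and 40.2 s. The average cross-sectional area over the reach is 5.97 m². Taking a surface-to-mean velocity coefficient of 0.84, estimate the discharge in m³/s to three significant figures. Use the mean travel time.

2.45 m³/s

t̄ = (39.4 + 34.1 + 40.2) / 3 = 37.9 s
v_surface = L / t̄ = 18.49 / 37.9 = 0.4879 m/s
v_mean = 0.84 × 0.4879 = 0.4098 m/s
Q = A × v_mean = 5.97 × 0.4098 = 2.447 m³/s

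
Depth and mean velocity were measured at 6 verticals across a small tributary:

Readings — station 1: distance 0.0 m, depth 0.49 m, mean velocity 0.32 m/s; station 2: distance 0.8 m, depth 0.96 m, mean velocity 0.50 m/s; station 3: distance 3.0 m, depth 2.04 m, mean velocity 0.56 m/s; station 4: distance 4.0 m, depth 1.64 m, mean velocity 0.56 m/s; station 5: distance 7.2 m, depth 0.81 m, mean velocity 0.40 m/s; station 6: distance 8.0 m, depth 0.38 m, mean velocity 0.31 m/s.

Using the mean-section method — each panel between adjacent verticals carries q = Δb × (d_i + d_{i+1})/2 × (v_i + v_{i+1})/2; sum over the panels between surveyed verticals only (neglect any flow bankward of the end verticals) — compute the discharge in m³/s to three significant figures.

5.07 m³/s

Panel 1-2: Δb = 0.8 m, d̄ = (0.49+0.96)/2 = 0.725, v̄ = (0.32+0.50)/2 = 0.41 → q = 0.8×0.725×0.41 = 0.2378 m³/s
Panel 2-3: Δb = 2.2 m, d̄ = (0.96+2.04)/2 = 1.5, v̄ = (0.50+0.56)/2 = 0.53 → q = 2.2×1.5×0.53 = 1.749 m³/s
Panel 3-4: Δb = 1 m, d̄ = (2.04+1.64)/2 = 1.84, v̄ = (0.56+0.56)/2 = 0.56 → q = 1×1.84×0.56 = 1.030 m³/s
Panel 4-5: Δb = 3.2 m, d̄ = (1.64+0.81)/2 = 1.225, v̄ = (0.56+0.40)/2 = 0.48 → q = 3.2×1.225×0.48 = 1.882 m³/s
Panel 5-6: Δb = 0.8 m, d̄ = (0.81+0.38)/2 = 0.595, v̄ = (0.40+0.31)/2 = 0.355 → q = 0.8×0.595×0.355 = 0.1690 m³/s
Q = Σ q = 5.068 m³/s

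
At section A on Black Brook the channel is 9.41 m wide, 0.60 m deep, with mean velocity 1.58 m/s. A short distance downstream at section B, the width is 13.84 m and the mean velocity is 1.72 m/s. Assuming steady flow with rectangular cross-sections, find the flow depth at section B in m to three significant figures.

Q = A₁V₁ = (9.41×0.60) × 1.58 = 8.921 m³/s
d₂ = Q/(b₂ V₂) = 8.921/(13.84×1.72) = 0.3747 m

0.375 m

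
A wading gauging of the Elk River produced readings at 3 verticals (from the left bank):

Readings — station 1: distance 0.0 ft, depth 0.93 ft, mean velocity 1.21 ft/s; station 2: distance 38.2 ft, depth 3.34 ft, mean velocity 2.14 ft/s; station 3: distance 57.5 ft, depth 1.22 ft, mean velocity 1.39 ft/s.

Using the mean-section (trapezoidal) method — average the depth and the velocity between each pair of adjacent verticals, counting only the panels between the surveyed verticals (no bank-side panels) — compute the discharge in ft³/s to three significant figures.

Panel 1-2: Δb = 38.2 ft, d̄ = (0.93+3.34)/2 = 2.135, v̄ = (1.21+2.14)/2 = 1.675 → q = 38.2×2.135×1.675 = 136.6 ft³/s
Panel 2-3: Δb = 19.3 ft, d̄ = (3.34+1.22)/2 = 2.28, v̄ = (2.14+1.39)/2 = 1.765 → q = 19.3×2.28×1.765 = 77.67 ft³/s
Q = Σ q = 214.3 ft³/s

214 ft³/s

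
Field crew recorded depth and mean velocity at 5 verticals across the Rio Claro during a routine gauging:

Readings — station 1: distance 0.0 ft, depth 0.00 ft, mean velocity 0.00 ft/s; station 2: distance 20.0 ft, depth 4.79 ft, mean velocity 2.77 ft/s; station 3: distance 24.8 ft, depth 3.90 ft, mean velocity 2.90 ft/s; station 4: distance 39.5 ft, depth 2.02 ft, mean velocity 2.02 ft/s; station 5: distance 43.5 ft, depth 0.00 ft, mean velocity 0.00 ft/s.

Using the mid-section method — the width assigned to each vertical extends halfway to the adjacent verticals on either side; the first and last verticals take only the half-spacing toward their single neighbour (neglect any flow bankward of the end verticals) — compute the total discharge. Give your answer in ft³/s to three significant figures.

w_2 = (24.8 − 0.0)/2 = 12.4 ft; q_2 = 2.77 × 4.79 × 12.4 = 164.5 ft³/s
w_3 = (39.5 − 20.0)/2 = 9.75 ft; q_3 = 2.90 × 3.90 × 9.75 = 110.3 ft³/s
w_4 = (43.5 − 24.8)/2 = 9.35 ft; q_4 = 2.02 × 2.02 × 9.35 = 38.15 ft³/s
Stations 1, 5 contribute zero (depth or velocity is 0).
Q = Σ qᵢ = 313.0 ft³/s

313 ft³/s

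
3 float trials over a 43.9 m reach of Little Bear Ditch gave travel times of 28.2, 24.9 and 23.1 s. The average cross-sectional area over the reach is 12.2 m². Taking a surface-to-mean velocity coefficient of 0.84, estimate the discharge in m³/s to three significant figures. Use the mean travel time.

17.7 m³/s

t̄ = (28.2 + 24.9 + 23.1) / 3 = 25.4 s
v_surface = L / t̄ = 43.9 / 25.4 = 1.728 m/s
v_mean = 0.84 × 1.728 = 1.452 m/s
Q = A × v_mean = 12.2 × 1.452 = 17.71 m³/s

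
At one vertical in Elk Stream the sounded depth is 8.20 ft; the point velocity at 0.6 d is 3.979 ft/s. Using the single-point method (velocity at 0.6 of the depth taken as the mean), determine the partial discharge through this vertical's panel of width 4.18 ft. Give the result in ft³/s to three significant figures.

136 ft³/s

v̄ = v₀.₆ = 3.979 ft/s
q = v̄ × d × w = 3.979 × 8.20 × 4.18 = 136.4 ft³/s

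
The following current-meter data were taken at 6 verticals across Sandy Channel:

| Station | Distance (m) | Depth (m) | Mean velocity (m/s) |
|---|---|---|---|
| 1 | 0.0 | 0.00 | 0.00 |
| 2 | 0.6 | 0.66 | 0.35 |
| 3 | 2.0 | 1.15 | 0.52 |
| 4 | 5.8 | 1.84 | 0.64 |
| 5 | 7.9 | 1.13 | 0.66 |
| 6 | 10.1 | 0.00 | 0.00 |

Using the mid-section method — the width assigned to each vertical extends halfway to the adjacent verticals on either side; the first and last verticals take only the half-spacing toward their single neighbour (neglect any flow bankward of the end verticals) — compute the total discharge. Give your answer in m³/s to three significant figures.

w_2 = (2.0 − 0.0)/2 = 1 m; q_2 = 0.35 × 0.66 × 1 = 0.2310 m³/s
w_3 = (5.8 − 0.6)/2 = 2.6 m; q_3 = 0.52 × 1.15 × 2.6 = 1.555 m³/s
w_4 = (7.9 − 2.0)/2 = 2.95 m; q_4 = 0.64 × 1.84 × 2.95 = 3.474 m³/s
w_5 = (10.1 − 5.8)/2 = 2.15 m; q_5 = 0.66 × 1.13 × 2.15 = 1.603 m³/s
Stations 1, 6 contribute zero (depth or velocity is 0).
Q = Σ qᵢ = 6.863 m³/s

6.86 m³/s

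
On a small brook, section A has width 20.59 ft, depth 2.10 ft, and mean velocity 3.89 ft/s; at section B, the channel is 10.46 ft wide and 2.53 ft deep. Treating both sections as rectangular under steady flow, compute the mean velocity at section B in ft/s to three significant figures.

6.36 ft/s

Q = A₁V₁ = (20.59×2.10) × 3.89 = 168.2 ft³/s
A₂ = 10.46 × 2.53 = 26.46 ft²
V₂ = Q/A₂ = 168.2/26.46 = 6.356 ft/s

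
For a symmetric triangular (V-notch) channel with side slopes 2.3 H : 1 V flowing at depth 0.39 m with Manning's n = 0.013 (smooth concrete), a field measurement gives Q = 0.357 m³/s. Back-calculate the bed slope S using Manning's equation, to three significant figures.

A = z·y² = 2.3×0.39² = 0.3498 m²
P = 2y√(1+z²) = 2×0.39×√(1+2.3²) = 1.956 m
R = A/P = 0.3498/1.956 = 0.1788 m
S = (Q·n / (1·A·R^(2/3)))² = (0.357×0.013 / (1×0.3498×0.3174))² = 0.001747

0.00175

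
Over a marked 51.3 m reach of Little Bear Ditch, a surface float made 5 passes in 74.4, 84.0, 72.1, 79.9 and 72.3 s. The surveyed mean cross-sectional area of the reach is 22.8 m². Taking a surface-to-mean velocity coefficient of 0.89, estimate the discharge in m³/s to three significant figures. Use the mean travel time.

t̄ = (74.4 + 84.0 + 72.1 + 79.9 + 72.3) / 5 = 76.54 s
v_surface = L / t̄ = 51.3 / 76.54 = 0.6702 m/s
v_mean = 0.89 × 0.6702 = 0.5965 m/s
Q = A × v_mean = 22.8 × 0.5965 = 13.60 m³/s

13.6 m³/s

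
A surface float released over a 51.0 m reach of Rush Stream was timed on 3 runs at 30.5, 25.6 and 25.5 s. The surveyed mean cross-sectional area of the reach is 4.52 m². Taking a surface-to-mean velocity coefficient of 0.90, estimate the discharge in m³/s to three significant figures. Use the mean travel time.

t̄ = (30.5 + 25.6 + 25.5) / 3 = 27.2 s
v_surface = L / t̄ = 51.0 / 27.2 = 1.875 m/s
v_mean = 0.90 × 1.875 = 1.688 m/s
Q = A × v_mean = 4.52 × 1.688 = 7.628 m³/s

7.63 m³/s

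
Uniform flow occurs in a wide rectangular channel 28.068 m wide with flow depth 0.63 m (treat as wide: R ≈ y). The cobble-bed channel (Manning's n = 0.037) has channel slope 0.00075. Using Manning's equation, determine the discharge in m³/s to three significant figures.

A = b·y = 28.068 × 0.63 = 17.68 m²
Wide channel: R ≈ y = 0.63 m
Q = (1/n)·A·R^(2/3)·S^(1/2) = (1/0.037) × 17.68 × 0.6300^(2/3) × 0.00075^(1/2) = 9.619 m³/s

9.62 m³/s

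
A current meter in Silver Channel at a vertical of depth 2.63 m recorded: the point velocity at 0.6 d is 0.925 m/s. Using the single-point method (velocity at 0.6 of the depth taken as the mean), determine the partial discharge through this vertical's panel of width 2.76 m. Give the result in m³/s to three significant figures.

v̄ = v₀.₆ = 0.925 m/s
q = v̄ × d × w = 0.9250 × 2.63 × 2.76 = 6.714 m³/s

6.71 m³/s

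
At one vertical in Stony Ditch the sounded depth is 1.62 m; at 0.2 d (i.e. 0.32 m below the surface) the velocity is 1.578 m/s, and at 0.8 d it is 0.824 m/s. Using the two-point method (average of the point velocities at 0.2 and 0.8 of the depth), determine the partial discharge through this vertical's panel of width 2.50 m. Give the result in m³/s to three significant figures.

4.86 m³/s

v̄ = (1.578 + 0.824) / 2 = 1.201 m/s
q = v̄ × d × w = 1.201 × 1.62 × 2.50 = 4.864 m³/s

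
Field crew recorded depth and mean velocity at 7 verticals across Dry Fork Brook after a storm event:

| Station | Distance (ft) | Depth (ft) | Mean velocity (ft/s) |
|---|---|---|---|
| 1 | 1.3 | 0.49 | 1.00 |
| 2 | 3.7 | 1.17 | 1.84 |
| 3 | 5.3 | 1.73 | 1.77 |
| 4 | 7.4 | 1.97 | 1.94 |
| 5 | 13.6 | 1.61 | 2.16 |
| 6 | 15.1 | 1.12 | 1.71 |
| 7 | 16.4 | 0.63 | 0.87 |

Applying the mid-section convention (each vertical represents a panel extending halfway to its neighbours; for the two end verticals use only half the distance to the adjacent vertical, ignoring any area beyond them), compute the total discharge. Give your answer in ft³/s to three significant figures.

42.8 ft³/s

w_1 = (3.7 − 1.3)/2 = 1.2 ft; q_1 = 1.00 × 0.49 × 1.2 = 0.5880 ft³/s
w_2 = (5.3 − 1.3)/2 = 2 ft; q_2 = 1.84 × 1.17 × 2 = 4.306 ft³/s
w_3 = (7.4 − 3.7)/2 = 1.85 ft; q_3 = 1.77 × 1.73 × 1.85 = 5.665 ft³/s
w_4 = (13.6 − 5.3)/2 = 4.15 ft; q_4 = 1.94 × 1.97 × 4.15 = 15.86 ft³/s
w_5 = (15.1 − 7.4)/2 = 3.85 ft; q_5 = 2.16 × 1.61 × 3.85 = 13.39 ft³/s
w_6 = (16.4 − 13.6)/2 = 1.4 ft; q_6 = 1.71 × 1.12 × 1.4 = 2.681 ft³/s
w_7 = (16.4 − 15.1)/2 = 0.65 ft; q_7 = 0.87 × 0.63 × 0.65 = 0.3563 ft³/s
Q = Σ qᵢ = 42.85 ft³/s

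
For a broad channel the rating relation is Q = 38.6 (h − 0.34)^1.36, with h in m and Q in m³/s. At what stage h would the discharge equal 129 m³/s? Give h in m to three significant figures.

h − h₀ = (Q/C)^(1/b) = (129/38.6)^(1/1.36) = 2.428 m
h = 0.34 + 2.428 = 2.768 m

2.77 m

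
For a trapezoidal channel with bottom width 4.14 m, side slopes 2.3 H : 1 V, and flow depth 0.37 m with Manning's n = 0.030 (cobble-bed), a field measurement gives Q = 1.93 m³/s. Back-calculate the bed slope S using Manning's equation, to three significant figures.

0.00473

A = (b + z·y)·y = (4.14 + 2.3×0.37)×0.37 = 1.847 m²
P = b + 2y√(1+z²) = 4.14 + 2×0.37×√(1+2.3²) = 5.996 m
R = A/P = 1.847/5.996 = 0.3080 m
S = (Q·n / (1·A·R^(2/3)))² = (1.93×0.030 / (1×1.847×0.4561))² = 0.004726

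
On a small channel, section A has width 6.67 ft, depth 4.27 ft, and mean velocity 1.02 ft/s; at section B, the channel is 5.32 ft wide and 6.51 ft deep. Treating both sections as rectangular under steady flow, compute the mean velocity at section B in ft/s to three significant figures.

Q = A₁V₁ = (6.67×4.27) × 1.02 = 29.05 ft³/s
A₂ = 5.32 × 6.51 = 34.63 ft²
V₂ = Q/A₂ = 29.05/34.63 = 0.8388 ft/s

0.839 ft/s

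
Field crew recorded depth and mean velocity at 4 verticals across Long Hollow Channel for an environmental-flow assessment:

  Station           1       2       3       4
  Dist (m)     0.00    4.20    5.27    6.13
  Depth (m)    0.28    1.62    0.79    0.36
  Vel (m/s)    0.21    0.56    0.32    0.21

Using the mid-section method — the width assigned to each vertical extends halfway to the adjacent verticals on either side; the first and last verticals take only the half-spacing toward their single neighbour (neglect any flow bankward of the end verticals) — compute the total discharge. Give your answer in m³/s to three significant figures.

w_1 = (4.20 − 0.00)/2 = 2.1 m; q_1 = 0.21 × 0.28 × 2.1 = 0.1235 m³/s
w_2 = (5.27 − 0.00)/2 = 2.635 m; q_2 = 0.56 × 1.62 × 2.635 = 2.390 m³/s
w_3 = (6.13 − 4.20)/2 = 0.965 m; q_3 = 0.32 × 0.79 × 0.965 = 0.2440 m³/s
w_4 = (6.13 − 5.27)/2 = 0.43 m; q_4 = 0.21 × 0.36 × 0.43 = 0.03251 m³/s
Q = Σ qᵢ = 2.790 m³/s

2.79 m³/s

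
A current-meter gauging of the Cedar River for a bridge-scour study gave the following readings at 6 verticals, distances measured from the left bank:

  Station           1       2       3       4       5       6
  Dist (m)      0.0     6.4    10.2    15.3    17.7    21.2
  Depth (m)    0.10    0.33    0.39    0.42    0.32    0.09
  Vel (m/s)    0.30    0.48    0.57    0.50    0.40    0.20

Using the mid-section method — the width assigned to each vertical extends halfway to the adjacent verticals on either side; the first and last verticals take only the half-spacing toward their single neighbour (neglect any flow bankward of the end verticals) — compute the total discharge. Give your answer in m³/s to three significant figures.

w_1 = (6.4 − 0.0)/2 = 3.2 m; q_1 = 0.30 × 0.10 × 3.2 = 0.09600 m³/s
w_2 = (10.2 − 0.0)/2 = 5.1 m; q_2 = 0.48 × 0.33 × 5.1 = 0.8078 m³/s
w_3 = (15.3 − 6.4)/2 = 4.45 m; q_3 = 0.57 × 0.39 × 4.45 = 0.9892 m³/s
w_4 = (17.7 − 10.2)/2 = 3.75 m; q_4 = 0.50 × 0.42 × 3.75 = 0.7875 m³/s
w_5 = (21.2 − 15.3)/2 = 2.95 m; q_5 = 0.40 × 0.32 × 2.95 = 0.3776 m³/s
w_6 = (21.2 − 17.7)/2 = 1.75 m; q_6 = 0.20 × 0.09 × 1.75 = 0.03150 m³/s
Q = Σ qᵢ = 3.090 m³/s

3.09 m³/s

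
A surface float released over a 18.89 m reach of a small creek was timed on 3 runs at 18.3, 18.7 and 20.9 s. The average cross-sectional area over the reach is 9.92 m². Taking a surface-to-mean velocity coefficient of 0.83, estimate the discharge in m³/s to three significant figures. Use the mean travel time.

8.06 m³/s

t̄ = (18.3 + 18.7 + 20.9) / 3 = 19.3 s
v_surface = L / t̄ = 18.89 / 19.3 = 0.9788 m/s
v_mean = 0.83 × 0.9788 = 0.8124 m/s
Q = A × v_mean = 9.92 × 0.8124 = 8.059 m³/s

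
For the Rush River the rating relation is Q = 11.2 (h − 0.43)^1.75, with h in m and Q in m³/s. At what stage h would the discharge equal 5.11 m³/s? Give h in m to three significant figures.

h − h₀ = (Q/C)^(1/b) = (5.11/11.2)^(1/1.75) = 0.6386 m
h = 0.43 + 0.6386 = 1.069 m

1.07 m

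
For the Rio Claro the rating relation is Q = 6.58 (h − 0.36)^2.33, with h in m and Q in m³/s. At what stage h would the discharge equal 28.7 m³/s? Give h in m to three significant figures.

2.24 m

h − h₀ = (Q/C)^(1/b) = (28.7/6.58)^(1/2.33) = 1.882 m
h = 0.36 + 1.882 = 2.242 m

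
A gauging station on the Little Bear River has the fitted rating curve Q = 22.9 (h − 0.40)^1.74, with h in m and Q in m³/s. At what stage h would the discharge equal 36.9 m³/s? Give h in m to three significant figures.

h − h₀ = (Q/C)^(1/b) = (36.9/22.9)^(1/1.74) = 1.315 m
h = 0.40 + 1.315 = 1.715 m

1.72 m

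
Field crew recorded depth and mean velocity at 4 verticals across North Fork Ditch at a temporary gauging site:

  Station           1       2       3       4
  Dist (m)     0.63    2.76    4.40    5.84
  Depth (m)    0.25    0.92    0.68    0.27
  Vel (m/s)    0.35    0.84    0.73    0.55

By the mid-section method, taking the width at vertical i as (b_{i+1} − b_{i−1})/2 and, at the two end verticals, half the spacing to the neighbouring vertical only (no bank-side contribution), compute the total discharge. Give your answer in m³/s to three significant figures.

w_1 = (2.76 − 0.63)/2 = 1.065 m; q_1 = 0.35 × 0.25 × 1.065 = 0.09319 m³/s
w_2 = (4.40 − 0.63)/2 = 1.885 m; q_2 = 0.84 × 0.92 × 1.885 = 1.457 m³/s
w_3 = (5.84 − 2.76)/2 = 1.54 m; q_3 = 0.73 × 0.68 × 1.54 = 0.7645 m³/s
w_4 = (5.84 − 4.40)/2 = 0.72 m; q_4 = 0.55 × 0.27 × 0.72 = 0.1069 m³/s
Q = Σ qᵢ = 2.421 m³/s

2.42 m³/s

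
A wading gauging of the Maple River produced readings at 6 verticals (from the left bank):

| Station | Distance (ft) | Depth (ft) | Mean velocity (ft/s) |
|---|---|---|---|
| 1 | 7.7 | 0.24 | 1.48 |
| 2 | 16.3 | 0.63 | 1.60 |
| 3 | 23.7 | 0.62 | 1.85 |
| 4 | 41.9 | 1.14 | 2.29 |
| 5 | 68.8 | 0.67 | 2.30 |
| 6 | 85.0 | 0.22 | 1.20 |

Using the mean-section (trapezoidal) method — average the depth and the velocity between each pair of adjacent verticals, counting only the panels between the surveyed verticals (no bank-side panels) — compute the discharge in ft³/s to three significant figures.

Panel 1-2: Δb = 8.6 ft, d̄ = (0.24+0.63)/2 = 0.435, v̄ = (1.48+1.60)/2 = 1.54 → q = 8.6×0.435×1.54 = 5.761 ft³/s
Panel 2-3: Δb = 7.4 ft, d̄ = (0.63+0.62)/2 = 0.625, v̄ = (1.60+1.85)/2 = 1.725 → q = 7.4×0.625×1.725 = 7.978 ft³/s
Panel 3-4: Δb = 18.2 ft, d̄ = (0.62+1.14)/2 = 0.88, v̄ = (1.85+2.29)/2 = 2.07 → q = 18.2×0.88×2.07 = 33.15 ft³/s
Panel 4-5: Δb = 26.9 ft, d̄ = (1.14+0.67)/2 = 0.905, v̄ = (2.29+2.30)/2 = 2.295 → q = 26.9×0.905×2.295 = 55.87 ft³/s
Panel 5-6: Δb = 16.2 ft, d̄ = (0.67+0.22)/2 = 0.445, v̄ = (2.30+1.20)/2 = 1.75 → q = 16.2×0.445×1.75 = 12.62 ft³/s
Q = Σ q = 115.4 ft³/s

115 ft³/s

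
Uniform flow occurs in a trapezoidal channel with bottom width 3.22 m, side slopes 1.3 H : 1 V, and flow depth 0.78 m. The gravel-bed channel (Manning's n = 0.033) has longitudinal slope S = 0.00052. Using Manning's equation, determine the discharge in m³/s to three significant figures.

A = (b + z·y)·y = (3.22 + 1.3×0.78)×0.78 = 3.303 m²
P = b + 2y√(1+z²) = 3.22 + 2×0.78×√(1+1.3²) = 5.779 m
R = A/P = 3.303/5.779 = 0.5715 m
Q = (1/n)·A·R^(2/3)·S^(1/2) = (1/0.033) × 3.303 × 0.5715^(2/3) × 0.00052^(1/2) = 1.572 m³/s

1.57 m³/s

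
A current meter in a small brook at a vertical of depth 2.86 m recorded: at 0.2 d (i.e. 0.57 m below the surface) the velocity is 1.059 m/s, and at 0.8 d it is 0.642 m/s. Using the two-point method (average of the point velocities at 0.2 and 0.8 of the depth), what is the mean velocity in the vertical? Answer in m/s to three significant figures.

0.851 m/s

v̄ = (1.059 + 0.642) / 2 = 0.8505 m/s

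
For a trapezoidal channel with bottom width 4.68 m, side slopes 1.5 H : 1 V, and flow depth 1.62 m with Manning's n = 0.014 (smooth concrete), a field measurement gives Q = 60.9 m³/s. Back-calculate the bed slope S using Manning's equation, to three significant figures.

A = (b + z·y)·y = (4.68 + 1.5×1.62)×1.62 = 11.52 m²
P = b + 2y√(1+z²) = 4.68 + 2×1.62×√(1+1.5²) = 10.52 m
R = A/P = 11.52/10.52 = 1.095 m
S = (Q·n / (1·A·R^(2/3)))² = (60.9×0.014 / (1×11.52×1.062))² = 0.004856

0.00486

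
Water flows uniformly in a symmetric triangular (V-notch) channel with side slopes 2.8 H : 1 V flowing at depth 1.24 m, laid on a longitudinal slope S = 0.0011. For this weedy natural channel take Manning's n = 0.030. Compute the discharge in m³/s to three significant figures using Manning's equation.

3.33 m³/s

A = z·y² = 2.8×1.24² = 4.305 m²
P = 2y√(1+z²) = 2×1.24×√(1+2.8²) = 7.374 m
R = A/P = 4.305/7.374 = 0.5839 m
Q = (1/n)·A·R^(2/3)·S^(1/2) = (1/0.030) × 4.305 × 0.5839^(2/3) × 0.0011^(1/2) = 3.325 m³/s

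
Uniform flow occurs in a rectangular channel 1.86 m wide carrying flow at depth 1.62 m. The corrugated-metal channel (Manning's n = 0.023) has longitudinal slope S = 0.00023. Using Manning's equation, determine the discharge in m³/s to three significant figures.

1.40 m³/s

A = b·y = 1.86 × 1.62 = 3.013 m²
P = b + 2y = 1.86 + 2×1.62 = 5.100 m
R = A/P = 3.013/5.100 = 0.5908 m
Q = (1/n)·A·R^(2/3)·S^(1/2) = (1/0.023) × 3.013 × 0.5908^(2/3) × 0.00023^(1/2) = 1.399 m³/s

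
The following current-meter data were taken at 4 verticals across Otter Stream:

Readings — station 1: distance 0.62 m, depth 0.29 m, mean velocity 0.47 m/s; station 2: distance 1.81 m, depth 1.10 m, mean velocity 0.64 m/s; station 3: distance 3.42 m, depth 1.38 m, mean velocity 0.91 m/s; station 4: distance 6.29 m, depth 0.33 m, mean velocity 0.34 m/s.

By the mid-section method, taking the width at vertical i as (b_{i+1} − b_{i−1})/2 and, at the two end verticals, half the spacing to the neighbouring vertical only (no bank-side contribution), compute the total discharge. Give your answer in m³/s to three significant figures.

4.04 m³/s

w_1 = (1.81 − 0.62)/2 = 0.595 m; q_1 = 0.47 × 0.29 × 0.595 = 0.08110 m³/s
w_2 = (3.42 − 0.62)/2 = 1.4 m; q_2 = 0.64 × 1.10 × 1.4 = 0.9856 m³/s
w_3 = (6.29 − 1.81)/2 = 2.24 m; q_3 = 0.91 × 1.38 × 2.24 = 2.813 m³/s
w_4 = (6.29 − 3.42)/2 = 1.435 m; q_4 = 0.34 × 0.33 × 1.435 = 0.1610 m³/s
Q = Σ qᵢ = 4.041 m³/s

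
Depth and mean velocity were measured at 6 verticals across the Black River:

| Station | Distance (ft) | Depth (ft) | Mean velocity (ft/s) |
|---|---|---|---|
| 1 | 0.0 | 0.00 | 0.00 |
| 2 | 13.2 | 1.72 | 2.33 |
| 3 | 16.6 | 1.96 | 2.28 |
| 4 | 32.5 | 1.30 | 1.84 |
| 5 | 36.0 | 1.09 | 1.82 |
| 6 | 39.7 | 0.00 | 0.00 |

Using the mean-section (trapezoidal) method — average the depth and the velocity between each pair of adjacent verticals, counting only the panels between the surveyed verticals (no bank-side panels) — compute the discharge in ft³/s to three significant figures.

Panel 1-2: Δb = 13.2 ft, d̄ = (0.00+1.72)/2 = 0.86, v̄ = (0.00+2.33)/2 = 1.165 → q = 13.2×0.86×1.165 = 13.23 ft³/s
Panel 2-3: Δb = 3.4 ft, d̄ = (1.72+1.96)/2 = 1.84, v̄ = (2.33+2.28)/2 = 2.305 → q = 3.4×1.84×2.305 = 14.42 ft³/s
Panel 3-4: Δb = 15.9 ft, d̄ = (1.96+1.30)/2 = 1.63, v̄ = (2.28+1.84)/2 = 2.06 → q = 15.9×1.63×2.06 = 53.39 ft³/s
Panel 4-5: Δb = 3.5 ft, d̄ = (1.30+1.09)/2 = 1.195, v̄ = (1.84+1.82)/2 = 1.83 → q = 3.5×1.195×1.83 = 7.654 ft³/s
Panel 5-6: Δb = 3.7 ft, d̄ = (1.09+0.00)/2 = 0.545, v̄ = (1.82+0.00)/2 = 0.91 → q = 3.7×0.545×0.91 = 1.835 ft³/s
Q = Σ q = 90.52 ft³/s

90.5 ft³/s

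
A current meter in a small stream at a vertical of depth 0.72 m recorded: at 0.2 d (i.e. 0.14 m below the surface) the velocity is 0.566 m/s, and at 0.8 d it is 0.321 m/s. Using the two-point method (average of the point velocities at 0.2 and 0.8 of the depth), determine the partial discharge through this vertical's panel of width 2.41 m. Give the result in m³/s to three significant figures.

0.770 m³/s

v̄ = (0.566 + 0.321) / 2 = 0.4435 m/s
q = v̄ × d × w = 0.4435 × 0.72 × 2.41 = 0.7696 m³/s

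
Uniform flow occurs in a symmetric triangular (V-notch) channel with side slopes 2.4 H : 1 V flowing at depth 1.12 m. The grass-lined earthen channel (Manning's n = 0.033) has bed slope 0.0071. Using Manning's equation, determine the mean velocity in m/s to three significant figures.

1.64 m/s

A = z·y² = 2.4×1.12² = 3.011 m²
P = 2y√(1+z²) = 2×1.12×√(1+2.4²) = 5.824 m
R = A/P = 3.011/5.824 = 0.5169 m
Q = (1/n)·A·R^(2/3)·S^(1/2) = (1/0.033) × 3.011 × 0.5169^(2/3) × 0.0071^(1/2) = 4.951 m³/s
V = Q/A = 4.951/3.011 = 1.645 m/s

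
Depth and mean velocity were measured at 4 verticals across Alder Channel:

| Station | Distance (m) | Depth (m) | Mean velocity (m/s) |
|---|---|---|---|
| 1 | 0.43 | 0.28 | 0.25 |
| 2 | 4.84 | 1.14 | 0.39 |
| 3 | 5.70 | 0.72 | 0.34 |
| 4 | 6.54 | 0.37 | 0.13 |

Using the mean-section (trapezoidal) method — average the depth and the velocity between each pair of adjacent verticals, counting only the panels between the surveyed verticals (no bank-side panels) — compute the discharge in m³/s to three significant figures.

1.40 m³/s

Panel 1-2: Δb = 4.41 m, d̄ = (0.28+1.14)/2 = 0.71, v̄ = (0.25+0.39)/2 = 0.32 → q = 4.41×0.71×0.32 = 1.002 m³/s
Panel 2-3: Δb = 0.86 m, d̄ = (1.14+0.72)/2 = 0.93, v̄ = (0.39+0.34)/2 = 0.365 → q = 0.86×0.93×0.365 = 0.2919 m³/s
Panel 3-4: Δb = 0.84 m, d̄ = (0.72+0.37)/2 = 0.545, v̄ = (0.34+0.13)/2 = 0.235 → q = 0.84×0.545×0.235 = 0.1076 m³/s
Q = Σ q = 1.401 m³/s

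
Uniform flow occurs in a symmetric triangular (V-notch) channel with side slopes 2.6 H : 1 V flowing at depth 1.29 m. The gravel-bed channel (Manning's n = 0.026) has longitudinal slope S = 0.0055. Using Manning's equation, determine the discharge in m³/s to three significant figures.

A = z·y² = 2.6×1.29² = 4.327 m²
P = 2y√(1+z²) = 2×1.29×√(1+2.6²) = 7.187 m
R = A/P = 4.327/7.187 = 0.6020 m
Q = (1/n)·A·R^(2/3)·S^(1/2) = (1/0.026) × 4.327 × 0.6020^(2/3) × 0.0055^(1/2) = 8.799 m³/s

8.80 m³/s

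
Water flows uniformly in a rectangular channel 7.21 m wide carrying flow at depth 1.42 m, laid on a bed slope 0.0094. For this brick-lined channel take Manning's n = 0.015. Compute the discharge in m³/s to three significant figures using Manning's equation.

67.0 m³/s

A = b·y = 7.21 × 1.42 = 10.24 m²
P = b + 2y = 7.21 + 2×1.42 = 10.05 m
R = A/P = 10.24/10.05 = 1.019 m
Q = (1/n)·A·R^(2/3)·S^(1/2) = (1/0.015) × 10.24 × 1.019^(2/3) × 0.0094^(1/2) = 67.00 m³/s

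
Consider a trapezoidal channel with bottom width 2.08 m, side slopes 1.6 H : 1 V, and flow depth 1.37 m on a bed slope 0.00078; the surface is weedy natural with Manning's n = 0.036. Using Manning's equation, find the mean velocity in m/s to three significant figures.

A = (b + z·y)·y = (2.08 + 1.6×1.37)×1.37 = 5.853 m²
P = b + 2y√(1+z²) = 2.08 + 2×1.37×√(1+1.6²) = 7.250 m
R = A/P = 5.853/7.250 = 0.8073 m
Q = (1/n)·A·R^(2/3)·S^(1/2) = (1/0.036) × 5.853 × 0.8073^(2/3) × 0.00078^(1/2) = 3.937 m³/s
V = Q/A = 3.937/5.853 = 0.6726 m/s

0.673 m/s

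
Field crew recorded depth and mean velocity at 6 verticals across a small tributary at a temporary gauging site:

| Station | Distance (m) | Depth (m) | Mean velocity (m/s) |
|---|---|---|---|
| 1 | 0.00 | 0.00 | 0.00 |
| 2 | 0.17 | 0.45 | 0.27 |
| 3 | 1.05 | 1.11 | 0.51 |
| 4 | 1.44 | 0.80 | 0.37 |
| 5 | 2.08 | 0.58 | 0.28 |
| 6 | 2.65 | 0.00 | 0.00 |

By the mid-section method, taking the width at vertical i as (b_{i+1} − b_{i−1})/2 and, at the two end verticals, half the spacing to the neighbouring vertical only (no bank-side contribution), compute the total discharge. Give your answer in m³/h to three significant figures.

2430 m³/h

w_2 = (1.05 − 0.00)/2 = 0.525 m; q_2 = 0.27 × 0.45 × 0.525 = 0.06379 m³/s
w_3 = (1.44 − 0.17)/2 = 0.635 m; q_3 = 0.51 × 1.11 × 0.635 = 0.3595 m³/s
w_4 = (2.08 − 1.05)/2 = 0.515 m; q_4 = 0.37 × 0.80 × 0.515 = 0.1524 m³/s
w_5 = (2.65 − 1.44)/2 = 0.605 m; q_5 = 0.28 × 0.58 × 0.605 = 0.09825 m³/s
Stations 1, 6 contribute zero (depth or velocity is 0).
Q = Σ qᵢ = 0.6740 m³/s
= 0.6740 × 3600 = 2426 m³/h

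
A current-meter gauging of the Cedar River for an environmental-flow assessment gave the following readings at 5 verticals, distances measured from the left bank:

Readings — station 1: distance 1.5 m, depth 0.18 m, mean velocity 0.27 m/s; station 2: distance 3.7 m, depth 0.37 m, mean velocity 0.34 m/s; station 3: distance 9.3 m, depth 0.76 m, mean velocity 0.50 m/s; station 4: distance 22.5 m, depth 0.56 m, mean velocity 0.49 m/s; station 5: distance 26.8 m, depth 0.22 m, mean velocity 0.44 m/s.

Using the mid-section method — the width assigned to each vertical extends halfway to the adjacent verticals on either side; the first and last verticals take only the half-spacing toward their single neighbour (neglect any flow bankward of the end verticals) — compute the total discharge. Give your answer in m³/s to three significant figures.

6.73 m³/s

w_1 = (3.7 − 1.5)/2 = 1.1 m; q_1 = 0.27 × 0.18 × 1.1 = 0.05346 m³/s
w_2 = (9.3 − 1.5)/2 = 3.9 m; q_2 = 0.34 × 0.37 × 3.9 = 0.4906 m³/s
w_3 = (22.5 − 3.7)/2 = 9.4 m; q_3 = 0.50 × 0.76 × 9.4 = 3.572 m³/s
w_4 = (26.8 − 9.3)/2 = 8.75 m; q_4 = 0.49 × 0.56 × 8.75 = 2.401 m³/s
w_5 = (26.8 − 22.5)/2 = 2.15 m; q_5 = 0.44 × 0.22 × 2.15 = 0.2081 m³/s
Q = Σ qᵢ = 6.725 m³/s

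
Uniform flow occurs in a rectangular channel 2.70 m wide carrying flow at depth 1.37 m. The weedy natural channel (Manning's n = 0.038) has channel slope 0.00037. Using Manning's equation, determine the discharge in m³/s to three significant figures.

1.45 m³/s

A = b·y = 2.70 × 1.37 = 3.699 m²
P = b + 2y = 2.70 + 2×1.37 = 5.440 m
R = A/P = 3.699/5.440 = 0.6800 m
Q = (1/n)·A·R^(2/3)·S^(1/2) = (1/0.038) × 3.699 × 0.6800^(2/3) × 0.00037^(1/2) = 1.448 m³/s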